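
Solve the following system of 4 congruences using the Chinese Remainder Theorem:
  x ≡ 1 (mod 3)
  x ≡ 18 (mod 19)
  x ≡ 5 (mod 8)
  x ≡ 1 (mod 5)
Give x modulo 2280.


Product of moduli M = 3 · 19 · 8 · 5 = 2280.
Merge one congruence at a time:
  Start: x ≡ 1 (mod 3).
  Combine with x ≡ 18 (mod 19); new modulus lcm = 57.
    Write x = 1 + 3·t and substitute into x ≡ 18 (mod 19): 3·t ≡ 18 − 1 = 17 (mod 19).
    The inverse of 3 mod 19 is 13 (since 3·13 = 39 = 2·19 + 1), so t ≡ 13·17 = 221 ≡ 12 (mod 19).
    Then x = 1 + 3·12 = 37, valid modulo lcm(3, 19) = 57: x ≡ 37 (mod 57).
  Combine with x ≡ 5 (mod 8); new modulus lcm = 456.
    Write x = 37 + 57·t and substitute into x ≡ 5 (mod 8): 57·t ≡ 5 − 37 = -32 (mod 8).
    Reduce coefficients mod 8: 1·t ≡ 0 (mod 8).
    So t ≡ 0 (mod 8).
    Then x = 37 + 57·0 = 37, valid modulo lcm(57, 8) = 456: x ≡ 37 (mod 456).
  Combine with x ≡ 1 (mod 5); new modulus lcm = 2280.
    Write x = 37 + 456·t and substitute into x ≡ 1 (mod 5): 456·t ≡ 1 − 37 = -36 (mod 5).
    Reduce coefficients mod 5: 1·t ≡ 4 (mod 5).
    So t ≡ 4 (mod 5).
    Then x = 37 + 456·4 = 1861, valid modulo lcm(456, 5) = 2280: x ≡ 1861 (mod 2280).
Verify against each original: 1861 mod 3 = 1, 1861 mod 19 = 18, 1861 mod 8 = 5, 1861 mod 5 = 1.

x ≡ 1861 (mod 2280).


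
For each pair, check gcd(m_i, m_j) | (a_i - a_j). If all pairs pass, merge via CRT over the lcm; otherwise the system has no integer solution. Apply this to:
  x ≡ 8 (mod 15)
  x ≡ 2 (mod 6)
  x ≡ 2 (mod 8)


Moduli 15, 6, 8 are not pairwise coprime, so CRT works modulo lcm(m_i) when all pairwise compatibility conditions hold.
Pairwise compatibility: gcd(m_i, m_j) must divide a_i - a_j for every pair.
Merge one congruence at a time:
  Start: x ≡ 8 (mod 15).
  Combine with x ≡ 2 (mod 6): gcd(15, 6) = 3; 2 - 8 = -6, which IS divisible by 3, so compatible.
    Write x = 8 + 15·t and substitute into x ≡ 2 (mod 6): 15·t ≡ 2 − 8 = -6 (mod 6).
    Divide the congruence (and modulus) by g = 3: 5·t ≡ -2 (mod 2).
    Reduce coefficients mod 2: 1·t ≡ 0 (mod 2).
    So t ≡ 0 (mod 2).
    Then x = 8 + 15·0 = 8, valid modulo lcm(15, 6) = 30: x ≡ 8 (mod 30).
  Combine with x ≡ 2 (mod 8): gcd(30, 8) = 2; 2 - 8 = -6, which IS divisible by 2, so compatible.
    Write x = 8 + 30·t and substitute into x ≡ 2 (mod 8): 30·t ≡ 2 − 8 = -6 (mod 8).
    Divide the congruence (and modulus) by g = 2: 15·t ≡ -3 (mod 4).
    Reduce coefficients mod 4: 3·t ≡ 1 (mod 4).
    The inverse of 3 mod 4 is 3 (since 3·3 = 9 = 2·4 + 1), so t ≡ 3·1 = 3 ≡ 3 (mod 4).
    Then x = 8 + 30·3 = 98, valid modulo lcm(30, 8) = 120: x ≡ 98 (mod 120).
Verify: 98 mod 15 = 8, 98 mod 6 = 2, 98 mod 8 = 2.

x ≡ 98 (mod 120).


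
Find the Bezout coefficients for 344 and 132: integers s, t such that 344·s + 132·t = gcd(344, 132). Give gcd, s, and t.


Euclidean algorithm on (344, 132) — divide until remainder is 0:
  344 = 2 · 132 + 80
  132 = 1 · 80 + 52
  80 = 1 · 52 + 28
  52 = 1 · 28 + 24
  28 = 1 · 24 + 4
  24 = 6 · 4 + 0
gcd(344, 132) = 4.
Track Bezout coefficients alongside the remainders: start with r₀ = 344 = a·1 + b·0 (s = 1, t = 0) and r₁ = 132 = a·0 + b·1 (s = 0, t = 1); each new remainder r_{k+1} = r_{k-1} − q_k·r_k inherits s_{k+1} = s_{k-1} − q_k·s_k, t_{k+1} = t_{k-1} − q_k·t_k, so r_k = a·s_k + b·t_k at every step:
  q = 2: r = 80, s = 1 − 2·0 = 1, t = 0 − 2·1 = -2  (check: 344·1 + 132·(-2) = 80)
  q = 1: r = 52, s = 0 − 1·1 = -1, t = 1 − 1·(-2) = 3  (check: 344·(-1) + 132·3 = 52)
  q = 1: r = 28, s = 1 − 1·(-1) = 2, t = -2 − 1·3 = -5  (check: 344·2 + 132·(-5) = 28)
  q = 1: r = 24, s = -1 − 1·2 = -3, t = 3 − 1·(-5) = 8  (check: 344·(-3) + 132·8 = 24)
  q = 1: r = 4, s = 2 − 1·(-3) = 5, t = -5 − 1·8 = -13  (check: 344·5 + 132·(-13) = 4)
The row with r = 4 (the gcd) gives the Bezout coefficients s = 5, t = -13.
Result: 344 · (5) + 132 · (-13) = 4.

gcd(344, 132) = 4; s = 5, t = -13 (check: 344·5 + 132·(-13) = 4).


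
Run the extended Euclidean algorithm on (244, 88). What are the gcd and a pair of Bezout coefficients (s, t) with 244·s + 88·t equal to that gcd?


Euclidean algorithm on (244, 88) — divide until remainder is 0:
  244 = 2 · 88 + 68
  88 = 1 · 68 + 20
  68 = 3 · 20 + 8
  20 = 2 · 8 + 4
  8 = 2 · 4 + 0
gcd(244, 88) = 4.
Track Bezout coefficients alongside the remainders: start with r₀ = 244 = a·1 + b·0 (s = 1, t = 0) and r₁ = 88 = a·0 + b·1 (s = 0, t = 1); each new remainder r_{k+1} = r_{k-1} − q_k·r_k inherits s_{k+1} = s_{k-1} − q_k·s_k, t_{k+1} = t_{k-1} − q_k·t_k, so r_k = a·s_k + b·t_k at every step:
  q = 2: r = 68, s = 1 − 2·0 = 1, t = 0 − 2·1 = -2  (check: 244·1 + 88·(-2) = 68)
  q = 1: r = 20, s = 0 − 1·1 = -1, t = 1 − 1·(-2) = 3  (check: 244·(-1) + 88·3 = 20)
  q = 3: r = 8, s = 1 − 3·(-1) = 4, t = -2 − 3·3 = -11  (check: 244·4 + 88·(-11) = 8)
  q = 2: r = 4, s = -1 − 2·4 = -9, t = 3 − 2·(-11) = 25  (check: 244·(-9) + 88·25 = 4)
The row with r = 4 (the gcd) gives the Bezout coefficients s = -9, t = 25.
Result: 244 · (-9) + 88 · (25) = 4.

gcd(244, 88) = 4; s = -9, t = 25 (check: 244·(-9) + 88·25 = 4).


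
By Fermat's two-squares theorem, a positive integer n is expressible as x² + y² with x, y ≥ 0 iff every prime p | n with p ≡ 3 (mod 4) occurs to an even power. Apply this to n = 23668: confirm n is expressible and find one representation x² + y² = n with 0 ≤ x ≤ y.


Step 1: Factor n = 23668 = 2^2 · 61 · 97.
Step 2: Check the mod-4 condition on each prime factor: 2 = 2 (special); 61 ≡ 1 (mod 4), exponent 1; 97 ≡ 1 (mod 4), exponent 1.
All primes ≡ 3 (mod 4) appear to even exponent (or don't appear), so by the two-squares theorem n IS expressible as a sum of two squares.
Step 3: Build a representation. Group n = k² · m with k = 2 and m = 61 · 97 = 5917 (a product of primes ≡ 1 (mod 4)); a representation of m scales to one of n via (k·x)² + (k·y)² = k²(x² + y²). Each prime p ≡ 1 (mod 4) is itself a sum of two squares; find a² by testing p − a² for a perfect square:
  61: 61 − 1² = 60, 61 − 2² = 57, 61 − 3² = 52, 61 − 4² = 45, 61 − 5² = 36 = 6² ⇒ 61 = 5² + 6².
  97: 97 − 1² = 96, 97 − 2² = 93, 97 − 3² = 88, 97 − 4² = 81 = 9² ⇒ 97 = 4² + 9².
  Combine using the Brahmagupta–Fibonacci identity (a² + b²)(c² + d²) = (ac − bd)² + (ad + bc)² = (ac + bd)² + (ad − bc)²:
  61 · 97 = 5917: from (5² + 6²)(4² + 9²), take (5·4 − 6·9, 5·9 + 6·4) = (20 − 54, 45 + 24) = (-34, 69); dropping signs (only squares matter) gives (34, 69); check 34² + 69² = 1156 + 4761 = 5917 ✓.
  Scale by k = 2: (2·34, 2·69) = (68, 138).
Step 4: Order so x ≤ y and verify: 68² + 138² = 4624 + 19044 = 23668 = n. ✓

n = 23668 = 68² + 138² (one valid representation with x ≤ y).


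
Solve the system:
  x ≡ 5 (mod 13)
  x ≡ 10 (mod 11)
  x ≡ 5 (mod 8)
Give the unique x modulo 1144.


Moduli 13, 11, 8 are pairwise coprime; by CRT there is a unique solution modulo M = 13 · 11 · 8 = 1144.
Solve pairwise, accumulating the modulus:
  Start with x ≡ 5 (mod 13).
  Combine with x ≡ 10 (mod 11): since gcd(13, 11) = 1, we get a unique residue mod 143.
    Write x = 5 + 13·t and substitute into x ≡ 10 (mod 11): 13·t ≡ 10 − 5 = 5 (mod 11).
    Reduce coefficients mod 11: 2·t ≡ 5 (mod 11).
    The inverse of 2 mod 11 is 6 (since 2·6 = 12 = 1·11 + 1), so t ≡ 6·5 = 30 ≡ 8 (mod 11).
    Then x = 5 + 13·8 = 109, valid modulo lcm(13, 11) = 143: x ≡ 109 (mod 143).
  Combine with x ≡ 5 (mod 8): since gcd(143, 8) = 1, we get a unique residue mod 1144.
    Write x = 109 + 143·t and substitute into x ≡ 5 (mod 8): 143·t ≡ 5 − 109 = -104 (mod 8).
    Reduce coefficients mod 8: 7·t ≡ 0 (mod 8).
    The inverse of 7 mod 8 is 7 (since 7·7 = 49 = 6·8 + 1), so t ≡ 7·0 = 0 ≡ 0 (mod 8).
    Then x = 109 + 143·0 = 109, valid modulo lcm(143, 8) = 1144: x ≡ 109 (mod 1144).
Verify: 109 mod 13 = 5 ✓, 109 mod 11 = 10 ✓, 109 mod 8 = 5 ✓.

x ≡ 109 (mod 1144).


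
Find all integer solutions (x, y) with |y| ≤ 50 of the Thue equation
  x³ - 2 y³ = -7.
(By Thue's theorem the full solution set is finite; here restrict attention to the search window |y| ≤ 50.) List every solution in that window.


The equation is x³ - 2y³ = -7. For fixed y, x³ = 2·y³ − 7, so a solution requires the RHS to be a perfect cube.
Strategy: iterate y from -50 to 50, compute RHS = 2·y³ − 7, and check whether it is a (positive or negative) perfect cube.
Check small values of y:
  y = 0: RHS = -7 is not a perfect cube.
  y = 1: RHS = -5 is not a perfect cube.
  y = -1: RHS = -9 is not a perfect cube.
  y = 2: RHS = 9 is not a perfect cube.
  y = -2: RHS = -23 is not a perfect cube.
  y = 3: RHS = 47 is not a perfect cube.
  y = -3: RHS = -61 is not a perfect cube.
Continuing the search up to |y| = 50 finds no solutions either.
No (x, y) in the scanned range satisfies the equation.

No integer solutions with |y| ≤ 50.


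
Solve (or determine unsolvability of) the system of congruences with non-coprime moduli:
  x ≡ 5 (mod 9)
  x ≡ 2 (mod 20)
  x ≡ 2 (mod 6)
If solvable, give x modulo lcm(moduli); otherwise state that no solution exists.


Moduli 9, 20, 6 are not pairwise coprime, so CRT works modulo lcm(m_i) when all pairwise compatibility conditions hold.
Pairwise compatibility: gcd(m_i, m_j) must divide a_i - a_j for every pair.
Merge one congruence at a time:
  Start: x ≡ 5 (mod 9).
  Combine with x ≡ 2 (mod 20): gcd(9, 20) = 1; 2 - 5 = -3, which IS divisible by 1, so compatible.
    Write x = 5 + 9·t and substitute into x ≡ 2 (mod 20): 9·t ≡ 2 − 5 = -3 (mod 20).
    Reduce coefficients mod 20: 9·t ≡ 17 (mod 20).
    The inverse of 9 mod 20 is 9 (since 9·9 = 81 = 4·20 + 1), so t ≡ 9·17 = 153 ≡ 13 (mod 20).
    Then x = 5 + 9·13 = 122, valid modulo lcm(9, 20) = 180: x ≡ 122 (mod 180).
  Combine with x ≡ 2 (mod 6): gcd(180, 6) = 6; 2 - 122 = -120, which IS divisible by 6, so compatible.
    Write x = 122 + 180·t and substitute into x ≡ 2 (mod 6): 180·t ≡ 2 − 122 = -120 (mod 6).
    Divide the congruence (and modulus) by g = 6: 30·t ≡ -20 (mod 1).
    Modulo 1 every t works; take t = 0.
    Then x = 122 + 180·0 = 122, valid modulo lcm(180, 6) = 180: x ≡ 122 (mod 180).
Verify: 122 mod 9 = 5, 122 mod 20 = 2, 122 mod 6 = 2.

x ≡ 122 (mod 180).


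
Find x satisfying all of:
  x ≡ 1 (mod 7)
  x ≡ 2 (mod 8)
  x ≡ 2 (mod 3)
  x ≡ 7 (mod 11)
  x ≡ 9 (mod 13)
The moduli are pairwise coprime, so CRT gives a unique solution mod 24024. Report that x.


Product of moduli M = 7 · 8 · 3 · 11 · 13 = 24024.
Merge one congruence at a time:
  Start: x ≡ 1 (mod 7).
  Combine with x ≡ 2 (mod 8); new modulus lcm = 56.
    Write x = 1 + 7·t and substitute into x ≡ 2 (mod 8): 7·t ≡ 2 − 1 = 1 (mod 8).
    The inverse of 7 mod 8 is 7 (since 7·7 = 49 = 6·8 + 1), so t ≡ 7·1 = 7 ≡ 7 (mod 8).
    Then x = 1 + 7·7 = 50, valid modulo lcm(7, 8) = 56: x ≡ 50 (mod 56).
  Combine with x ≡ 2 (mod 3); new modulus lcm = 168.
    Write x = 50 + 56·t and substitute into x ≡ 2 (mod 3): 56·t ≡ 2 − 50 = -48 (mod 3).
    Reduce coefficients mod 3: 2·t ≡ 0 (mod 3).
    The inverse of 2 mod 3 is 2 (since 2·2 = 4 = 1·3 + 1), so t ≡ 2·0 = 0 ≡ 0 (mod 3).
    Then x = 50 + 56·0 = 50, valid modulo lcm(56, 3) = 168: x ≡ 50 (mod 168).
  Combine with x ≡ 7 (mod 11); new modulus lcm = 1848.
    Write x = 50 + 168·t and substitute into x ≡ 7 (mod 11): 168·t ≡ 7 − 50 = -43 (mod 11).
    Reduce coefficients mod 11: 3·t ≡ 1 (mod 11).
    The inverse of 3 mod 11 is 4 (since 3·4 = 12 = 1·11 + 1), so t ≡ 4·1 = 4 ≡ 4 (mod 11).
    Then x = 50 + 168·4 = 722, valid modulo lcm(168, 11) = 1848: x ≡ 722 (mod 1848).
  Combine with x ≡ 9 (mod 13); new modulus lcm = 24024.
    Write x = 722 + 1848·t and substitute into x ≡ 9 (mod 13): 1848·t ≡ 9 − 722 = -713 (mod 13).
    Reduce coefficients mod 13: 2·t ≡ 2 (mod 13).
    The inverse of 2 mod 13 is 7 (since 2·7 = 14 = 1·13 + 1), so t ≡ 7·2 = 14 ≡ 1 (mod 13).
    Then x = 722 + 1848·1 = 2570, valid modulo lcm(1848, 13) = 24024: x ≡ 2570 (mod 24024).
Verify against each original: 2570 mod 7 = 1, 2570 mod 8 = 2, 2570 mod 3 = 2, 2570 mod 11 = 7, 2570 mod 13 = 9.

x ≡ 2570 (mod 24024).


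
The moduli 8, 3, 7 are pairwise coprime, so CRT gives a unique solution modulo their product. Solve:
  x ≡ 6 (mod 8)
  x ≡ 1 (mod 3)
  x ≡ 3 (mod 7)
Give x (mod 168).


Moduli 8, 3, 7 are pairwise coprime; by CRT there is a unique solution modulo M = 8 · 3 · 7 = 168.
Solve pairwise, accumulating the modulus:
  Start with x ≡ 6 (mod 8).
  Combine with x ≡ 1 (mod 3): since gcd(8, 3) = 1, we get a unique residue mod 24.
    Write x = 6 + 8·t and substitute into x ≡ 1 (mod 3): 8·t ≡ 1 − 6 = -5 (mod 3).
    Reduce coefficients mod 3: 2·t ≡ 1 (mod 3).
    The inverse of 2 mod 3 is 2 (since 2·2 = 4 = 1·3 + 1), so t ≡ 2·1 = 2 ≡ 2 (mod 3).
    Then x = 6 + 8·2 = 22, valid modulo lcm(8, 3) = 24: x ≡ 22 (mod 24).
  Combine with x ≡ 3 (mod 7): since gcd(24, 7) = 1, we get a unique residue mod 168.
    Write x = 22 + 24·t and substitute into x ≡ 3 (mod 7): 24·t ≡ 3 − 22 = -19 (mod 7).
    Reduce coefficients mod 7: 3·t ≡ 2 (mod 7).
    The inverse of 3 mod 7 is 5 (since 3·5 = 15 = 2·7 + 1), so t ≡ 5·2 = 10 ≡ 3 (mod 7).
    Then x = 22 + 24·3 = 94, valid modulo lcm(24, 7) = 168: x ≡ 94 (mod 168).
Verify: 94 mod 8 = 6 ✓, 94 mod 3 = 1 ✓, 94 mod 7 = 3 ✓.

x ≡ 94 (mod 168).


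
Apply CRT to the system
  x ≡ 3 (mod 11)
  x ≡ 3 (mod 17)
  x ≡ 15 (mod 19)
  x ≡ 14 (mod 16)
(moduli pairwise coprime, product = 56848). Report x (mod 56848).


Product of moduli M = 11 · 17 · 19 · 16 = 56848.
Merge one congruence at a time:
  Start: x ≡ 3 (mod 11).
  Combine with x ≡ 3 (mod 17); new modulus lcm = 187.
    Write x = 3 + 11·t and substitute into x ≡ 3 (mod 17): 11·t ≡ 3 − 3 = 0 (mod 17).
    The inverse of 11 mod 17 is 14 (since 11·14 = 154 = 9·17 + 1), so t ≡ 14·0 = 0 ≡ 0 (mod 17).
    Then x = 3 + 11·0 = 3, valid modulo lcm(11, 17) = 187: x ≡ 3 (mod 187).
  Combine with x ≡ 15 (mod 19); new modulus lcm = 3553.
    Write x = 3 + 187·t and substitute into x ≡ 15 (mod 19): 187·t ≡ 15 − 3 = 12 (mod 19).
    Reduce coefficients mod 19: 16·t ≡ 12 (mod 19).
    The inverse of 16 mod 19 is 6 (since 16·6 = 96 = 5·19 + 1), so t ≡ 6·12 = 72 ≡ 15 (mod 19).
    Then x = 3 + 187·15 = 2808, valid modulo lcm(187, 19) = 3553: x ≡ 2808 (mod 3553).
  Combine with x ≡ 14 (mod 16); new modulus lcm = 56848.
    Write x = 2808 + 3553·t and substitute into x ≡ 14 (mod 16): 3553·t ≡ 14 − 2808 = -2794 (mod 16).
    Reduce coefficients mod 16: 1·t ≡ 6 (mod 16).
    So t ≡ 6 (mod 16).
    Then x = 2808 + 3553·6 = 24126, valid modulo lcm(3553, 16) = 56848: x ≡ 24126 (mod 56848).
Verify against each original: 24126 mod 11 = 3, 24126 mod 17 = 3, 24126 mod 19 = 15, 24126 mod 16 = 14.

x ≡ 24126 (mod 56848).


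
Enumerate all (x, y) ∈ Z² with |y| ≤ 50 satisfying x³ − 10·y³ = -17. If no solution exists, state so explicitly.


The equation is x³ - 10y³ = -17. For fixed y, x³ = 10·y³ − 17, so a solution requires the RHS to be a perfect cube.
Strategy: iterate y from -50 to 50, compute RHS = 10·y³ − 17, and check whether it is a (positive or negative) perfect cube.
Check small values of y:
  y = 0: RHS = -17 is not a perfect cube.
  y = 1: RHS = -7 is not a perfect cube.
  y = -1: RHS = -27 = (-3)³ ⇒ x = -3 works.
  y = 2: RHS = 63 is not a perfect cube.
  y = -2: RHS = -97 is not a perfect cube.
  y = 3: RHS = 253 is not a perfect cube.
  y = -3: RHS = -287 is not a perfect cube.
Continuing the search up to |y| = 50 finds no further solutions beyond those listed.
Collected solutions: (-3, -1).

Solutions (with |y| ≤ 50): (-3, -1).


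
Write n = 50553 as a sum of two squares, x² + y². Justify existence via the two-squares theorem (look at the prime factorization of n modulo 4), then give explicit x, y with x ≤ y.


Step 1: Factor n = 50553 = 3^2 · 41 · 137.
Step 2: Check the mod-4 condition on each prime factor: 3 ≡ 3 (mod 4), exponent 2 (must be even); 41 ≡ 1 (mod 4), exponent 1; 137 ≡ 1 (mod 4), exponent 1.
All primes ≡ 3 (mod 4) appear to even exponent (or don't appear), so by the two-squares theorem n IS expressible as a sum of two squares.
Step 3: Build a representation. Group n = k² · m with k = 3 and m = 41 · 137 = 5617 (a product of primes ≡ 1 (mod 4)); a representation of m scales to one of n via (k·x)² + (k·y)² = k²(x² + y²). Each prime p ≡ 1 (mod 4) is itself a sum of two squares; find a² by testing p − a² for a perfect square:
  41: 41 − 1² = 40, 41 − 2² = 37, 41 − 3² = 32, 41 − 4² = 25 = 5² ⇒ 41 = 4² + 5².
  137: 137 − 1² = 136, 137 − 2² = 133, 137 − 3² = 128, 137 − 4² = 121 = 11² ⇒ 137 = 4² + 11².
  Combine using the Brahmagupta–Fibonacci identity (a² + b²)(c² + d²) = (ac − bd)² + (ad + bc)² = (ac + bd)² + (ad − bc)²:
  41 · 137 = 5617: from (4² + 5²)(4² + 11²), take (4·4 − 5·11, 4·11 + 5·4) = (16 − 55, 44 + 20) = (-39, 64); dropping signs (only squares matter) gives (39, 64); check 39² + 64² = 1521 + 4096 = 5617 ✓.
  Scale by k = 3: (3·39, 3·64) = (117, 192).
Step 4: Order so x ≤ y and verify: 117² + 192² = 13689 + 36864 = 50553 = n. ✓

n = 50553 = 117² + 192² (one valid representation with x ≤ y).


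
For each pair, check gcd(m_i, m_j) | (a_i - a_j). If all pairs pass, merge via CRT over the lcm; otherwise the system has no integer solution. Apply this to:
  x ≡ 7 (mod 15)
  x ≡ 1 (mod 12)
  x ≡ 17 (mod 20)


Moduli 15, 12, 20 are not pairwise coprime, so CRT works modulo lcm(m_i) when all pairwise compatibility conditions hold.
Pairwise compatibility: gcd(m_i, m_j) must divide a_i - a_j for every pair.
Merge one congruence at a time:
  Start: x ≡ 7 (mod 15).
  Combine with x ≡ 1 (mod 12): gcd(15, 12) = 3; 1 - 7 = -6, which IS divisible by 3, so compatible.
    Write x = 7 + 15·t and substitute into x ≡ 1 (mod 12): 15·t ≡ 1 − 7 = -6 (mod 12).
    Divide the congruence (and modulus) by g = 3: 5·t ≡ -2 (mod 4).
    Reduce coefficients mod 4: 1·t ≡ 2 (mod 4).
    So t ≡ 2 (mod 4).
    Then x = 7 + 15·2 = 37, valid modulo lcm(15, 12) = 60: x ≡ 37 (mod 60).
  Combine with x ≡ 17 (mod 20): gcd(60, 20) = 20; 17 - 37 = -20, which IS divisible by 20, so compatible.
    Write x = 37 + 60·t and substitute into x ≡ 17 (mod 20): 60·t ≡ 17 − 37 = -20 (mod 20).
    Divide the congruence (and modulus) by g = 20: 3·t ≡ -1 (mod 1).
    Modulo 1 every t works; take t = 0.
    Then x = 37 + 60·0 = 37, valid modulo lcm(60, 20) = 60: x ≡ 37 (mod 60).
Verify: 37 mod 15 = 7, 37 mod 12 = 1, 37 mod 20 = 17.

x ≡ 37 (mod 60).


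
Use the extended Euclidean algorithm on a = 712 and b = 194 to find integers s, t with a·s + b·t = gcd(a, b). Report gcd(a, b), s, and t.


Euclidean algorithm on (712, 194) — divide until remainder is 0:
  712 = 3 · 194 + 130
  194 = 1 · 130 + 64
  130 = 2 · 64 + 2
  64 = 32 · 2 + 0
gcd(712, 194) = 2.
Track Bezout coefficients alongside the remainders: start with r₀ = 712 = a·1 + b·0 (s = 1, t = 0) and r₁ = 194 = a·0 + b·1 (s = 0, t = 1); each new remainder r_{k+1} = r_{k-1} − q_k·r_k inherits s_{k+1} = s_{k-1} − q_k·s_k, t_{k+1} = t_{k-1} − q_k·t_k, so r_k = a·s_k + b·t_k at every step:
  q = 3: r = 130, s = 1 − 3·0 = 1, t = 0 − 3·1 = -3  (check: 712·1 + 194·(-3) = 130)
  q = 1: r = 64, s = 0 − 1·1 = -1, t = 1 − 1·(-3) = 4  (check: 712·(-1) + 194·4 = 64)
  q = 2: r = 2, s = 1 − 2·(-1) = 3, t = -3 − 2·4 = -11  (check: 712·3 + 194·(-11) = 2)
The row with r = 2 (the gcd) gives the Bezout coefficients s = 3, t = -11.
Result: 712 · (3) + 194 · (-11) = 2.

gcd(712, 194) = 2; s = 3, t = -11 (check: 712·3 + 194·(-11) = 2).


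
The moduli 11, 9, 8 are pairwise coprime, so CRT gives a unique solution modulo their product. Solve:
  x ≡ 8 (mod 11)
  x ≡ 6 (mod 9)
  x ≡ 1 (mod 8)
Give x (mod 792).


Moduli 11, 9, 8 are pairwise coprime; by CRT there is a unique solution modulo M = 11 · 9 · 8 = 792.
Solve pairwise, accumulating the modulus:
  Start with x ≡ 8 (mod 11).
  Combine with x ≡ 6 (mod 9): since gcd(11, 9) = 1, we get a unique residue mod 99.
    Write x = 8 + 11·t and substitute into x ≡ 6 (mod 9): 11·t ≡ 6 − 8 = -2 (mod 9).
    Reduce coefficients mod 9: 2·t ≡ 7 (mod 9).
    The inverse of 2 mod 9 is 5 (since 2·5 = 10 = 1·9 + 1), so t ≡ 5·7 = 35 ≡ 8 (mod 9).
    Then x = 8 + 11·8 = 96, valid modulo lcm(11, 9) = 99: x ≡ 96 (mod 99).
  Combine with x ≡ 1 (mod 8): since gcd(99, 8) = 1, we get a unique residue mod 792.
    Write x = 96 + 99·t and substitute into x ≡ 1 (mod 8): 99·t ≡ 1 − 96 = -95 (mod 8).
    Reduce coefficients mod 8: 3·t ≡ 1 (mod 8).
    The inverse of 3 mod 8 is 3 (since 3·3 = 9 = 1·8 + 1), so t ≡ 3·1 = 3 ≡ 3 (mod 8).
    Then x = 96 + 99·3 = 393, valid modulo lcm(99, 8) = 792: x ≡ 393 (mod 792).
Verify: 393 mod 11 = 8 ✓, 393 mod 9 = 6 ✓, 393 mod 8 = 1 ✓.

x ≡ 393 (mod 792).


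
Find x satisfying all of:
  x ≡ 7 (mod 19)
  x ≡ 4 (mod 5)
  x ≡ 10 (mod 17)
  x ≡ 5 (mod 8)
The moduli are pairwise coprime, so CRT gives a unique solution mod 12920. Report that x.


Product of moduli M = 19 · 5 · 17 · 8 = 12920.
Merge one congruence at a time:
  Start: x ≡ 7 (mod 19).
  Combine with x ≡ 4 (mod 5); new modulus lcm = 95.
    Write x = 7 + 19·t and substitute into x ≡ 4 (mod 5): 19·t ≡ 4 − 7 = -3 (mod 5).
    Reduce coefficients mod 5: 4·t ≡ 2 (mod 5).
    The inverse of 4 mod 5 is 4 (since 4·4 = 16 = 3·5 + 1), so t ≡ 4·2 = 8 ≡ 3 (mod 5).
    Then x = 7 + 19·3 = 64, valid modulo lcm(19, 5) = 95: x ≡ 64 (mod 95).
  Combine with x ≡ 10 (mod 17); new modulus lcm = 1615.
    Write x = 64 + 95·t and substitute into x ≡ 10 (mod 17): 95·t ≡ 10 − 64 = -54 (mod 17).
    Reduce coefficients mod 17: 10·t ≡ 14 (mod 17).
    The inverse of 10 mod 17 is 12 (since 10·12 = 120 = 7·17 + 1), so t ≡ 12·14 = 168 ≡ 15 (mod 17).
    Then x = 64 + 95·15 = 1489, valid modulo lcm(95, 17) = 1615: x ≡ 1489 (mod 1615).
  Combine with x ≡ 5 (mod 8); new modulus lcm = 12920.
    Write x = 1489 + 1615·t and substitute into x ≡ 5 (mod 8): 1615·t ≡ 5 − 1489 = -1484 (mod 8).
    Reduce coefficients mod 8: 7·t ≡ 4 (mod 8).
    The inverse of 7 mod 8 is 7 (since 7·7 = 49 = 6·8 + 1), so t ≡ 7·4 = 28 ≡ 4 (mod 8).
    Then x = 1489 + 1615·4 = 7949, valid modulo lcm(1615, 8) = 12920: x ≡ 7949 (mod 12920).
Verify against each original: 7949 mod 19 = 7, 7949 mod 5 = 4, 7949 mod 17 = 10, 7949 mod 8 = 5.

x ≡ 7949 (mod 12920).


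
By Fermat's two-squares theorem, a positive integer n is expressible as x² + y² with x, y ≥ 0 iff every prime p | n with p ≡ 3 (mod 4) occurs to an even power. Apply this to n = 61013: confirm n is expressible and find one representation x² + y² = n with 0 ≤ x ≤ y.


Step 1: Factor n = 61013 = 17 · 37 · 97.
Step 2: Check the mod-4 condition on each prime factor: 17 ≡ 1 (mod 4), exponent 1; 37 ≡ 1 (mod 4), exponent 1; 97 ≡ 1 (mod 4), exponent 1.
All primes ≡ 3 (mod 4) appear to even exponent (or don't appear), so by the two-squares theorem n IS expressible as a sum of two squares.
Step 3: Build a representation. Here n = 17 · 37 · 97 is a product of primes ≡ 1 (mod 4). Each prime p ≡ 1 (mod 4) is itself a sum of two squares; find a² by testing p − a² for a perfect square:
  17: 17 − 1² = 16 = 4² ⇒ 17 = 1² + 4².
  37: 37 − 1² = 36 = 6² ⇒ 37 = 1² + 6².
  97: 97 − 1² = 96, 97 − 2² = 93, 97 − 3² = 88, 97 − 4² = 81 = 9² ⇒ 97 = 4² + 9².
  Combine using the Brahmagupta–Fibonacci identity (a² + b²)(c² + d²) = (ac − bd)² + (ad + bc)² = (ac + bd)² + (ad − bc)²:
  17 · 37 = 629: from (1² + 4²)(1² + 6²), take (1·1 − 4·6, 1·6 + 4·1) = (1 − 24, 6 + 4) = (-23, 10); dropping signs (only squares matter) gives (23, 10); check 23² + 10² = 529 + 100 = 629 ✓.
  629 · 97 = 61013: from (23² + 10²)(4² + 9²), take (23·4 − 10·9, 23·9 + 10·4) = (92 − 90, 207 + 40) = (2, 247); check 2² + 247² = 4 + 61009 = 61013 ✓.
Step 4: Order so x ≤ y and verify: 2² + 247² = 4 + 61009 = 61013 = n. ✓

n = 61013 = 2² + 247² (one valid representation with x ≤ y).


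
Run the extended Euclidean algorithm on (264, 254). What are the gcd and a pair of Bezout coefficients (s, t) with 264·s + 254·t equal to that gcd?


Euclidean algorithm on (264, 254) — divide until remainder is 0:
  264 = 1 · 254 + 10
  254 = 25 · 10 + 4
  10 = 2 · 4 + 2
  4 = 2 · 2 + 0
gcd(264, 254) = 2.
Track Bezout coefficients alongside the remainders: start with r₀ = 264 = a·1 + b·0 (s = 1, t = 0) and r₁ = 254 = a·0 + b·1 (s = 0, t = 1); each new remainder r_{k+1} = r_{k-1} − q_k·r_k inherits s_{k+1} = s_{k-1} − q_k·s_k, t_{k+1} = t_{k-1} − q_k·t_k, so r_k = a·s_k + b·t_k at every step:
  q = 1: r = 10, s = 1 − 1·0 = 1, t = 0 − 1·1 = -1  (check: 264·1 + 254·(-1) = 10)
  q = 25: r = 4, s = 0 − 25·1 = -25, t = 1 − 25·(-1) = 26  (check: 264·(-25) + 254·26 = 4)
  q = 2: r = 2, s = 1 − 2·(-25) = 51, t = -1 − 2·26 = -53  (check: 264·51 + 254·(-53) = 2)
The row with r = 2 (the gcd) gives the Bezout coefficients s = 51, t = -53.
Result: 264 · (51) + 254 · (-53) = 2.

gcd(264, 254) = 2; s = 51, t = -53 (check: 264·51 + 254·(-53) = 2).


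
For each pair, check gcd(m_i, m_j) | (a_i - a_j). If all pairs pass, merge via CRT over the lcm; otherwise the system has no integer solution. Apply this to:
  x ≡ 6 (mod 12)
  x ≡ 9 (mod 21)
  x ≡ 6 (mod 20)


Moduli 12, 21, 20 are not pairwise coprime, so CRT works modulo lcm(m_i) when all pairwise compatibility conditions hold.
Pairwise compatibility: gcd(m_i, m_j) must divide a_i - a_j for every pair.
Merge one congruence at a time:
  Start: x ≡ 6 (mod 12).
  Combine with x ≡ 9 (mod 21): gcd(12, 21) = 3; 9 - 6 = 3, which IS divisible by 3, so compatible.
    Write x = 6 + 12·t and substitute into x ≡ 9 (mod 21): 12·t ≡ 9 − 6 = 3 (mod 21).
    Divide the congruence (and modulus) by g = 3: 4·t ≡ 1 (mod 7).
    The inverse of 4 mod 7 is 2 (since 4·2 = 8 = 1·7 + 1), so t ≡ 2·1 = 2 ≡ 2 (mod 7).
    Then x = 6 + 12·2 = 30, valid modulo lcm(12, 21) = 84: x ≡ 30 (mod 84).
  Combine with x ≡ 6 (mod 20): gcd(84, 20) = 4; 6 - 30 = -24, which IS divisible by 4, so compatible.
    Write x = 30 + 84·t and substitute into x ≡ 6 (mod 20): 84·t ≡ 6 − 30 = -24 (mod 20).
    Divide the congruence (and modulus) by g = 4: 21·t ≡ -6 (mod 5).
    Reduce coefficients mod 5: 1·t ≡ 4 (mod 5).
    So t ≡ 4 (mod 5).
    Then x = 30 + 84·4 = 366, valid modulo lcm(84, 20) = 420: x ≡ 366 (mod 420).
Verify: 366 mod 12 = 6, 366 mod 21 = 9, 366 mod 20 = 6.

x ≡ 366 (mod 420).


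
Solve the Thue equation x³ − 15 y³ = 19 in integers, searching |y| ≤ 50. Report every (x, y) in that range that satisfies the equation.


The equation is x³ - 15y³ = 19. For fixed y, x³ = 15·y³ + 19, so a solution requires the RHS to be a perfect cube.
Strategy: iterate y from -50 to 50, compute RHS = 15·y³ + 19, and check whether it is a (positive or negative) perfect cube.
Check small values of y:
  y = 0: RHS = 19 is not a perfect cube.
  y = 1: RHS = 34 is not a perfect cube.
  y = -1: RHS = 4 is not a perfect cube.
  y = 2: RHS = 139 is not a perfect cube.
  y = -2: RHS = -101 is not a perfect cube.
  y = 3: RHS = 424 is not a perfect cube.
  y = -3: RHS = -386 is not a perfect cube.
Continuing the search up to |y| = 50 finds no solutions either.
No (x, y) in the scanned range satisfies the equation.

No integer solutions with |y| ≤ 50.


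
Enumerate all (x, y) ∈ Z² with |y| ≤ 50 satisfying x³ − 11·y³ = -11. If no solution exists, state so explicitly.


The equation is x³ - 11y³ = -11. For fixed y, x³ = 11·y³ − 11, so a solution requires the RHS to be a perfect cube.
Strategy: iterate y from -50 to 50, compute RHS = 11·y³ − 11, and check whether it is a (positive or negative) perfect cube.
Check small values of y:
  y = 0: RHS = -11 is not a perfect cube.
  y = 1: RHS = 0 = (0)³ ⇒ x = 0 works.
  y = -1: RHS = -22 is not a perfect cube.
  y = 2: RHS = 77 is not a perfect cube.
  y = -2: RHS = -99 is not a perfect cube.
  y = 3: RHS = 286 is not a perfect cube.
  y = -3: RHS = -308 is not a perfect cube.
Continuing the search up to |y| = 50 finds no further solutions beyond those listed.
Collected solutions: (0, 1).

Solutions (with |y| ≤ 50): (0, 1).


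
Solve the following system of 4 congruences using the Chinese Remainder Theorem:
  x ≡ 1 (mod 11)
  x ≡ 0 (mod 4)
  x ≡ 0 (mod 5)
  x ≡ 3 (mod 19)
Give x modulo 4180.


Product of moduli M = 11 · 4 · 5 · 19 = 4180.
Merge one congruence at a time:
  Start: x ≡ 1 (mod 11).
  Combine with x ≡ 0 (mod 4); new modulus lcm = 44.
    Write x = 1 + 11·t and substitute into x ≡ 0 (mod 4): 11·t ≡ 0 − 1 = -1 (mod 4).
    Reduce coefficients mod 4: 3·t ≡ 3 (mod 4).
    The inverse of 3 mod 4 is 3 (since 3·3 = 9 = 2·4 + 1), so t ≡ 3·3 = 9 ≡ 1 (mod 4).
    Then x = 1 + 11·1 = 12, valid modulo lcm(11, 4) = 44: x ≡ 12 (mod 44).
  Combine with x ≡ 0 (mod 5); new modulus lcm = 220.
    Write x = 12 + 44·t and substitute into x ≡ 0 (mod 5): 44·t ≡ 0 − 12 = -12 (mod 5).
    Reduce coefficients mod 5: 4·t ≡ 3 (mod 5).
    The inverse of 4 mod 5 is 4 (since 4·4 = 16 = 3·5 + 1), so t ≡ 4·3 = 12 ≡ 2 (mod 5).
    Then x = 12 + 44·2 = 100, valid modulo lcm(44, 5) = 220: x ≡ 100 (mod 220).
  Combine with x ≡ 3 (mod 19); new modulus lcm = 4180.
    Write x = 100 + 220·t and substitute into x ≡ 3 (mod 19): 220·t ≡ 3 − 100 = -97 (mod 19).
    Reduce coefficients mod 19: 11·t ≡ 17 (mod 19).
    The inverse of 11 mod 19 is 7 (since 11·7 = 77 = 4·19 + 1), so t ≡ 7·17 = 119 ≡ 5 (mod 19).
    Then x = 100 + 220·5 = 1200, valid modulo lcm(220, 19) = 4180: x ≡ 1200 (mod 4180).
Verify against each original: 1200 mod 11 = 1, 1200 mod 4 = 0, 1200 mod 5 = 0, 1200 mod 19 = 3.

x ≡ 1200 (mod 4180).


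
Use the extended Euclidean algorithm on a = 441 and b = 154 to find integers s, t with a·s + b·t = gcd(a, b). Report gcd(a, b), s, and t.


Euclidean algorithm on (441, 154) — divide until remainder is 0:
  441 = 2 · 154 + 133
  154 = 1 · 133 + 21
  133 = 6 · 21 + 7
  21 = 3 · 7 + 0
gcd(441, 154) = 7.
Track Bezout coefficients alongside the remainders: start with r₀ = 441 = a·1 + b·0 (s = 1, t = 0) and r₁ = 154 = a·0 + b·1 (s = 0, t = 1); each new remainder r_{k+1} = r_{k-1} − q_k·r_k inherits s_{k+1} = s_{k-1} − q_k·s_k, t_{k+1} = t_{k-1} − q_k·t_k, so r_k = a·s_k + b·t_k at every step:
  q = 2: r = 133, s = 1 − 2·0 = 1, t = 0 − 2·1 = -2  (check: 441·1 + 154·(-2) = 133)
  q = 1: r = 21, s = 0 − 1·1 = -1, t = 1 − 1·(-2) = 3  (check: 441·(-1) + 154·3 = 21)
  q = 6: r = 7, s = 1 − 6·(-1) = 7, t = -2 − 6·3 = -20  (check: 441·7 + 154·(-20) = 7)
The row with r = 7 (the gcd) gives the Bezout coefficients s = 7, t = -20.
Result: 441 · (7) + 154 · (-20) = 7.

gcd(441, 154) = 7; s = 7, t = -20 (check: 441·7 + 154·(-20) = 7).


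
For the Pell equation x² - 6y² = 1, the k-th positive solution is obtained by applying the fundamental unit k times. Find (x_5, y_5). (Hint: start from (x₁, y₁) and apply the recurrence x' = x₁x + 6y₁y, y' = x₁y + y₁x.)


Step 1: Find the fundamental solution (x₁, y₁) of x² - 6y² = 1.
  Expand √6 as a continued fraction. a₀ = ⌊√6⌋ = 2; iterate m_{k+1} = d_k·a_k − m_k, d_{k+1} = (6 − m_{k+1}²)/d_k, a_{k+1} = ⌊(a₀ + m_{k+1})/d_{k+1}⌋ (starting m₀ = 0, d₀ = 1), with convergents p_k = a_k·p_{k-1} + p_{k-2}, q_k = a_k·q_{k-1} + q_{k-2} (p₋₁ = 1, q₋₁ = 0):
  k = 0: a₀ = 2; p₀/q₀ = 2/1; p₀² − 6·q₀² = 4 − 6 = -2.
  k = 1: m = 2, d = 2, a = ⌊(2 + 2)/2⌋ = 2; p/q = (2·2 + 1)/(2·1 + 0) = 5/2; p² − 6·q² = 25 − 24 = 1.
  The first convergent with p² − 6·q² = 1 gives the fundamental solution (x₁, y₁) = (5, 2).
Step 2: Apply the recurrence (x_{n+1}, y_{n+1}) = (x₁x_n + 6y₁y_n, x₁y_n + y₁x_n) repeatedly.
  From (x_1, y_1) = (5, 2): x_2 = 5·5 + 6·2·2 = 49; y_2 = 5·2 + 2·5 = 20.
  From (x_2, y_2) = (49, 20): x_3 = 5·49 + 6·2·20 = 485; y_3 = 5·20 + 2·49 = 198.
  From (x_3, y_3) = (485, 198): x_4 = 5·485 + 6·2·198 = 4801; y_4 = 5·198 + 2·485 = 1960.
  From (x_4, y_4) = (4801, 1960): x_5 = 5·4801 + 6·2·1960 = 47525; y_5 = 5·1960 + 2·4801 = 19402.
Step 3: Verify x_5² - 6·y_5² = 2258625625 - 2258625624 = 1 (should be 1). ✓

(x_1, y_1) = (5, 2); (x_5, y_5) = (47525, 19402).


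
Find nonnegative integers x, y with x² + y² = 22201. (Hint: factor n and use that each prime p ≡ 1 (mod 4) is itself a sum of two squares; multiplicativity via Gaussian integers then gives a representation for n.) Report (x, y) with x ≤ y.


Step 1: Factor n = 22201 = 149^2.
Step 2: Check the mod-4 condition on each prime factor: 149 ≡ 1 (mod 4), exponent 2.
All primes ≡ 3 (mod 4) appear to even exponent (or don't appear), so by the two-squares theorem n IS expressible as a sum of two squares.
Step 3: Build a representation. Here n = 149 · 149 is a product of primes ≡ 1 (mod 4). Each prime p ≡ 1 (mod 4) is itself a sum of two squares; find a² by testing p − a² for a perfect square:
  149: 149 − 1² = 148, 149 − 2² = 145, 149 − 3² = 140, 149 − 4² = 133, 149 − 5² = 124, 149 − 6² = 113, 149 − 7² = 100 = 10² ⇒ 149 = 7² + 10².
  Combine using the Brahmagupta–Fibonacci identity (a² + b²)(c² + d²) = (ac − bd)² + (ad + bc)² = (ac + bd)² + (ad − bc)²:
  149 · 149 = 22201: from (7² + 10²)(7² + 10²), take (7·7 − 10·10, 7·10 + 10·7) = (49 − 100, 70 + 70) = (-51, 140); dropping signs (only squares matter) gives (51, 140); check 51² + 140² = 2601 + 19600 = 22201 ✓.
Step 4: Order so x ≤ y and verify: 51² + 140² = 2601 + 19600 = 22201 = n. ✓

n = 22201 = 51² + 140² (one valid representation with x ≤ y).


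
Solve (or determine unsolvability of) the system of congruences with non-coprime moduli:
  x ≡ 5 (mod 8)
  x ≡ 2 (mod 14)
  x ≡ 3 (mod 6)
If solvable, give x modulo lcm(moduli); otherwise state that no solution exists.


Moduli 8, 14, 6 are not pairwise coprime, so CRT works modulo lcm(m_i) when all pairwise compatibility conditions hold.
Pairwise compatibility: gcd(m_i, m_j) must divide a_i - a_j for every pair.
Merge one congruence at a time:
  Start: x ≡ 5 (mod 8).
  Combine with x ≡ 2 (mod 14): gcd(8, 14) = 2, and 2 - 5 = -3 is NOT divisible by 2.
    ⇒ system is inconsistent (no integer solution).

No solution (the system is inconsistent).


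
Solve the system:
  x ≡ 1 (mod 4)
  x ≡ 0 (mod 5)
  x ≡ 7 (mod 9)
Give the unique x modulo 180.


Moduli 4, 5, 9 are pairwise coprime; by CRT there is a unique solution modulo M = 4 · 5 · 9 = 180.
Solve pairwise, accumulating the modulus:
  Start with x ≡ 1 (mod 4).
  Combine with x ≡ 0 (mod 5): since gcd(4, 5) = 1, we get a unique residue mod 20.
    Write x = 1 + 4·t and substitute into x ≡ 0 (mod 5): 4·t ≡ 0 − 1 = -1 (mod 5).
    Reduce coefficients mod 5: 4·t ≡ 4 (mod 5).
    The inverse of 4 mod 5 is 4 (since 4·4 = 16 = 3·5 + 1), so t ≡ 4·4 = 16 ≡ 1 (mod 5).
    Then x = 1 + 4·1 = 5, valid modulo lcm(4, 5) = 20: x ≡ 5 (mod 20).
  Combine with x ≡ 7 (mod 9): since gcd(20, 9) = 1, we get a unique residue mod 180.
    Write x = 5 + 20·t and substitute into x ≡ 7 (mod 9): 20·t ≡ 7 − 5 = 2 (mod 9).
    Reduce coefficients mod 9: 2·t ≡ 2 (mod 9).
    The inverse of 2 mod 9 is 5 (since 2·5 = 10 = 1·9 + 1), so t ≡ 5·2 = 10 ≡ 1 (mod 9).
    Then x = 5 + 20·1 = 25, valid modulo lcm(20, 9) = 180: x ≡ 25 (mod 180).
Verify: 25 mod 4 = 1 ✓, 25 mod 5 = 0 ✓, 25 mod 9 = 7 ✓.

x ≡ 25 (mod 180).


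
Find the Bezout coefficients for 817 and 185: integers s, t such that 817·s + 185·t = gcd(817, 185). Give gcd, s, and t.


Euclidean algorithm on (817, 185) — divide until remainder is 0:
  817 = 4 · 185 + 77
  185 = 2 · 77 + 31
  77 = 2 · 31 + 15
  31 = 2 · 15 + 1
  15 = 15 · 1 + 0
gcd(817, 185) = 1.
Track Bezout coefficients alongside the remainders: start with r₀ = 817 = a·1 + b·0 (s = 1, t = 0) and r₁ = 185 = a·0 + b·1 (s = 0, t = 1); each new remainder r_{k+1} = r_{k-1} − q_k·r_k inherits s_{k+1} = s_{k-1} − q_k·s_k, t_{k+1} = t_{k-1} − q_k·t_k, so r_k = a·s_k + b·t_k at every step:
  q = 4: r = 77, s = 1 − 4·0 = 1, t = 0 − 4·1 = -4  (check: 817·1 + 185·(-4) = 77)
  q = 2: r = 31, s = 0 − 2·1 = -2, t = 1 − 2·(-4) = 9  (check: 817·(-2) + 185·9 = 31)
  q = 2: r = 15, s = 1 − 2·(-2) = 5, t = -4 − 2·9 = -22  (check: 817·5 + 185·(-22) = 15)
  q = 2: r = 1, s = -2 − 2·5 = -12, t = 9 − 2·(-22) = 53  (check: 817·(-12) + 185·53 = 1)
The row with r = 1 (the gcd) gives the Bezout coefficients s = -12, t = 53.
Result: 817 · (-12) + 185 · (53) = 1.

gcd(817, 185) = 1; s = -12, t = 53 (check: 817·(-12) + 185·53 = 1).


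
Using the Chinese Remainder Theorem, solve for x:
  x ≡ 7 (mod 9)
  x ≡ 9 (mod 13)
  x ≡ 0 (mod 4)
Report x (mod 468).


Moduli 9, 13, 4 are pairwise coprime; by CRT there is a unique solution modulo M = 9 · 13 · 4 = 468.
Solve pairwise, accumulating the modulus:
  Start with x ≡ 7 (mod 9).
  Combine with x ≡ 9 (mod 13): since gcd(9, 13) = 1, we get a unique residue mod 117.
    Write x = 7 + 9·t and substitute into x ≡ 9 (mod 13): 9·t ≡ 9 − 7 = 2 (mod 13).
    The inverse of 9 mod 13 is 3 (since 9·3 = 27 = 2·13 + 1), so t ≡ 3·2 = 6 ≡ 6 (mod 13).
    Then x = 7 + 9·6 = 61, valid modulo lcm(9, 13) = 117: x ≡ 61 (mod 117).
  Combine with x ≡ 0 (mod 4): since gcd(117, 4) = 1, we get a unique residue mod 468.
    Write x = 61 + 117·t and substitute into x ≡ 0 (mod 4): 117·t ≡ 0 − 61 = -61 (mod 4).
    Reduce coefficients mod 4: 1·t ≡ 3 (mod 4).
    So t ≡ 3 (mod 4).
    Then x = 61 + 117·3 = 412, valid modulo lcm(117, 4) = 468: x ≡ 412 (mod 468).
Verify: 412 mod 9 = 7 ✓, 412 mod 13 = 9 ✓, 412 mod 4 = 0 ✓.

x ≡ 412 (mod 468).


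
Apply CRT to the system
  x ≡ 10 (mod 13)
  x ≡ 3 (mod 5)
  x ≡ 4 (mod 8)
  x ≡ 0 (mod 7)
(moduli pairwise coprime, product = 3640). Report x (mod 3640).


Product of moduli M = 13 · 5 · 8 · 7 = 3640.
Merge one congruence at a time:
  Start: x ≡ 10 (mod 13).
  Combine with x ≡ 3 (mod 5); new modulus lcm = 65.
    Write x = 10 + 13·t and substitute into x ≡ 3 (mod 5): 13·t ≡ 3 − 10 = -7 (mod 5).
    Reduce coefficients mod 5: 3·t ≡ 3 (mod 5).
    The inverse of 3 mod 5 is 2 (since 3·2 = 6 = 1·5 + 1), so t ≡ 2·3 = 6 ≡ 1 (mod 5).
    Then x = 10 + 13·1 = 23, valid modulo lcm(13, 5) = 65: x ≡ 23 (mod 65).
  Combine with x ≡ 4 (mod 8); new modulus lcm = 520.
    Write x = 23 + 65·t and substitute into x ≡ 4 (mod 8): 65·t ≡ 4 − 23 = -19 (mod 8).
    Reduce coefficients mod 8: 1·t ≡ 5 (mod 8).
    So t ≡ 5 (mod 8).
    Then x = 23 + 65·5 = 348, valid modulo lcm(65, 8) = 520: x ≡ 348 (mod 520).
  Combine with x ≡ 0 (mod 7); new modulus lcm = 3640.
    Write x = 348 + 520·t and substitute into x ≡ 0 (mod 7): 520·t ≡ 0 − 348 = -348 (mod 7).
    Reduce coefficients mod 7: 2·t ≡ 2 (mod 7).
    The inverse of 2 mod 7 is 4 (since 2·4 = 8 = 1·7 + 1), so t ≡ 4·2 = 8 ≡ 1 (mod 7).
    Then x = 348 + 520·1 = 868, valid modulo lcm(520, 7) = 3640: x ≡ 868 (mod 3640).
Verify against each original: 868 mod 13 = 10, 868 mod 5 = 3, 868 mod 8 = 4, 868 mod 7 = 0.

x ≡ 868 (mod 3640).


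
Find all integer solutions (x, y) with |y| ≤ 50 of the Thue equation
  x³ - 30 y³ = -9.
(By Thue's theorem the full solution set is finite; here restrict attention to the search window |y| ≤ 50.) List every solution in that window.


The equation is x³ - 30y³ = -9. For fixed y, x³ = 30·y³ − 9, so a solution requires the RHS to be a perfect cube.
Strategy: iterate y from -50 to 50, compute RHS = 30·y³ − 9, and check whether it is a (positive or negative) perfect cube.
Check small values of y:
  y = 0: RHS = -9 is not a perfect cube.
  y = 1: RHS = 21 is not a perfect cube.
  y = -1: RHS = -39 is not a perfect cube.
  y = 2: RHS = 231 is not a perfect cube.
  y = -2: RHS = -249 is not a perfect cube.
  y = 3: RHS = 801 is not a perfect cube.
  y = -3: RHS = -819 is not a perfect cube.
Continuing the search up to |y| = 50 finds no solutions either.
No (x, y) in the scanned range satisfies the equation.

No integer solutions with |y| ≤ 50.
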